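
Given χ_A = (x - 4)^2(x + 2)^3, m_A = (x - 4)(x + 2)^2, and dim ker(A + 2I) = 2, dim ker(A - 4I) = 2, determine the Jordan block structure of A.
λ = -2: algebraic multiplicity 3 (exponent in χ_A), largest block size 2 (exponent in m_A), 2 blocks (geometric multiplicity). These force block sizes [2, 1].
λ = 4: algebraic multiplicity 2 (exponent in χ_A), largest block size 1 (exponent in m_A), 2 blocks (geometric multiplicity). These force block sizes [1, 1].

Jordan blocks: (-2, 2), (-2, 1), (4, 1), (4, 1)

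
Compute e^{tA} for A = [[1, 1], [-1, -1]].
A has Jordan form J = [[0, 1], [0, 0]] with A = PJP^{-1}, so e^{tA} = P e^{tJ} P^{-1}.

For a Jordan block J_k(λ), e^{tJ_k(λ)} = e^{λt} · (I + tN + t^2 N^2/2! + ... + t^{k-1} N^{k-1}/(k-1)!) where N is the nilpotent superdiagonal part.

Assembling the blocks and conjugating back gives the entries of e^{tA} as shown above.

e^{tA} = [[t + 1, t], [-t, 1 - t]]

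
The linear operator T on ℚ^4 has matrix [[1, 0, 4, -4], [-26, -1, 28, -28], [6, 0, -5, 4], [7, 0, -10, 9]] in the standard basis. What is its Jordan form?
The characteristic polynomial is det(xI - A) = (x - 3)^2(x + 1)^2, so the eigenvalues are -1 (algebraic multiplicity 2), 3 (algebraic multiplicity 2).

For λ = -1: rank(A + I) = 2. The eigenspace has dimension 4 - 2 = 2, so there are 2 Jordan blocks; the rank sequence gives block sizes [1, 1].

For λ = 3: rank(A - 3I) = 3, rank((A - 3I)^2) = 2. The eigenspace has dimension 4 - 3 = 1, so there is 1 Jordan block; the rank sequence gives block sizes [2].

Assembling the blocks gives the Jordan form J above.

J = [[-1, 0, 0, 0], [0, -1, 0, 0], [0, 0, 3, 1], [0, 0, 0, 3]]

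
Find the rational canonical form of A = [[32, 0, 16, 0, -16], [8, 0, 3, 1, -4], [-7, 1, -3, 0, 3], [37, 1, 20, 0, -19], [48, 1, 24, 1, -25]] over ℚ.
R = [[0, 0, 0, 0, -16], [1, 0, 0, 0, 8], [0, 1, 0, 0, 4], [0, 0, 1, 0, -6], [0, 0, 0, 1, 4]]

The invariant factors of A (the non-unit diagonal entries of the Smith normal form of xI - A over ℚ[x]) are (x - 2)^2(x^3 + 2x + 4), each dividing the next. The characteristic polynomial is their product, (x - 2)^2(x^3 + 2x + 4).

The rational canonical form is the block-diagonal matrix of companion matrices C(f_i):
R = [[0, 0, 0, 0, -16], [1, 0, 0, 0, 8], [0, 1, 0, 0, 4], [0, 0, 1, 0, -6], [0, 0, 0, 1, 4]].

Note the characteristic polynomial does not split into linear factors over ℚ, so A has no Jordan form over ℚ; the rational canonical form exists over any field.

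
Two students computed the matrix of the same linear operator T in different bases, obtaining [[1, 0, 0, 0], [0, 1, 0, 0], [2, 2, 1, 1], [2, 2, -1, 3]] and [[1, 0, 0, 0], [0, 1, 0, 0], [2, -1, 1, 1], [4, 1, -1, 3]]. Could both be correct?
Yes.

Two matrices over a field are similar if and only if they have the same invariant factors.

Both A and B have characteristic polynomial (x - 2)^2(x - 1)^2 and minimal polynomial (x - 2)^2(x - 1). Computing further, both have invariant factors x - 1, (x - 2)^2(x - 1). Hence A and B are similar.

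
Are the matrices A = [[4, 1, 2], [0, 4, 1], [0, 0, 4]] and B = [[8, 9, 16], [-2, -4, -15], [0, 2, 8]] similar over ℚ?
Yes.

Two matrices over a field are similar if and only if they have the same invariant factors.

Both A and B have characteristic polynomial (x - 4)^3 and minimal polynomial (x - 4)^3. Computing further, both have invariant factors (x - 4)^3. Hence A and B are similar.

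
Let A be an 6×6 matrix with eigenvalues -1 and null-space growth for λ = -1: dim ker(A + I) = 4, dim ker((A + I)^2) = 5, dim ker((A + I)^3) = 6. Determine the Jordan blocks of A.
λ = -1: successive nullity increments [4, 1, 1] count blocks of size ≥ k; block sizes are [3, 1, 1, 1].

Jordan blocks: (-1, 3), (-1, 1), (-1, 1), (-1, 1)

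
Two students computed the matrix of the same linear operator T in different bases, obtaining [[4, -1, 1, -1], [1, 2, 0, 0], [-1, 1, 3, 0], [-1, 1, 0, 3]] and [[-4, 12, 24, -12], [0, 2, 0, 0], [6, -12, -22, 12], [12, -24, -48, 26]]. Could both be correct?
No.

trace(A) = 12 but trace(B) = 2. The trace is a similarity invariant, so A and B are not similar.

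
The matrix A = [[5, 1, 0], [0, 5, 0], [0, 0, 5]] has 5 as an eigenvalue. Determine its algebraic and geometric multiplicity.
algebraic multiplicity 3, geometric multiplicity 2

The characteristic polynomial is (x - 5)^3, so the factor x - 5 appears with exponent 3: the algebraic multiplicity is 3.

rank(A - 5I) = 1, so the eigenspace has dimension 3 - 1 = 2: the geometric multiplicity is 2.

Since 2 < 3, A is not diagonalizable.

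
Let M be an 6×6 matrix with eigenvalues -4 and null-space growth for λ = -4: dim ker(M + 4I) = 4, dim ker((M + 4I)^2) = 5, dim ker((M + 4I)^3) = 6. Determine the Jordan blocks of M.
Jordan blocks: (-4, 3), (-4, 1), (-4, 1), (-4, 1)

λ = -4: successive nullity increments [4, 1, 1] count blocks of size ≥ k; block sizes are [3, 1, 1, 1].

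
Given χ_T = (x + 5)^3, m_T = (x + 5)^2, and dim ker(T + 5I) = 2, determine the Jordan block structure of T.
Jordan blocks: (-5, 2), (-5, 1)

λ = -5: algebraic multiplicity 3 (exponent in χ_T), largest block size 2 (exponent in m_T), 2 blocks (geometric multiplicity). These force block sizes [2, 1].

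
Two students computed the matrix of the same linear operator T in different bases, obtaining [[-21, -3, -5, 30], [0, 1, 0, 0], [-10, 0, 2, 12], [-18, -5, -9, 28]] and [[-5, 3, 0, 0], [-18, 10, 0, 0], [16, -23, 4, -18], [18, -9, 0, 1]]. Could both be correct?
Both have characteristic polynomial (x - 4)^2(x - 1)^2, but the minimal polynomial of A is (x - 4)^2(x - 1)^2 while the minimal polynomial of B is (x - 4)^2(x - 1). The minimal polynomial is a similarity invariant, so A and B are not similar.

No.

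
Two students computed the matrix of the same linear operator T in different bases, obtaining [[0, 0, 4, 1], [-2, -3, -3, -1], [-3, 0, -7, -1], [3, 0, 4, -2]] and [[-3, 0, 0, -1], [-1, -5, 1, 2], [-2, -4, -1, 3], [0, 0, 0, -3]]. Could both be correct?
Two matrices over a field are similar if and only if they have the same invariant factors.

Both A and B have characteristic polynomial (x + 3)^4 and minimal polynomial (x + 3)^2. Computing further, both have invariant factors (x + 3)^2, (x + 3)^2. Hence A and B are similar.

Yes.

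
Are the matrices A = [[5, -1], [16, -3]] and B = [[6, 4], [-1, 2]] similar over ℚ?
No.

trace(A) = 2 but trace(B) = 8. The trace is a similarity invariant, so A and B are not similar.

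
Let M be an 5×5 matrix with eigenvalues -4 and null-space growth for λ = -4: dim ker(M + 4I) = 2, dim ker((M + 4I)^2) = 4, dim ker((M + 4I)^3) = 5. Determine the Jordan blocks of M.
λ = -4: successive nullity increments [2, 2, 1] count blocks of size ≥ k; block sizes are [3, 2].

Jordan blocks: (-4, 3), (-4, 2)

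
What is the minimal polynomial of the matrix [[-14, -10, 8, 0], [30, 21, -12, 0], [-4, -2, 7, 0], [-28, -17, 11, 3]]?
The characteristic polynomial factors as (x - 6)(x - 5)(x - 3)^2. The minimal polynomial is ∏(x - λ)^{k_λ} where k_λ is the size of the largest Jordan block at λ.

For λ = 3: rank(A - 3I) = 3, and the largest Jordan block has size 2 (the smallest k with rank((A - 3I)^k) = rank((A - 3I)^(k+1))).
For λ = 5: rank(A - 5I) = 3, and the largest Jordan block has size 1 (the smallest k with rank((A - 5I)^k) = rank((A - 5I)^(k+1))).
For λ = 6: rank(A - 6I) = 3, and the largest Jordan block has size 1 (the smallest k with rank((A - 6I)^k) = rank((A - 6I)^(k+1))).

So m_A(x) = (x - 6)(x - 5)(x - 3)^2.

m_A(x) = (x - 6)(x - 5)(x - 3)^2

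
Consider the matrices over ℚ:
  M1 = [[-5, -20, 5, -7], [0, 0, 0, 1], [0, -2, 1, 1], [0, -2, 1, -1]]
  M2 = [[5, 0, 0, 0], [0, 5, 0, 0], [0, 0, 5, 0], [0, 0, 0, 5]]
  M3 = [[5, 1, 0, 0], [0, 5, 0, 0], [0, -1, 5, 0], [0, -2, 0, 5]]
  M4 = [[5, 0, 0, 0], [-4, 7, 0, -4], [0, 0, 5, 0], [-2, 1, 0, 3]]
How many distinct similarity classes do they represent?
Characteristic polynomials: χ_{M1} = x^3(x + 5), χ_{M2} = (x - 5)^4, χ_{M3} = (x - 5)^4, χ_{M4} = (x - 5)^4.

{M1}: invariant factors x^3(x + 5).

{M2}: invariant factors x - 5, x - 5, x - 5, x - 5.

{M3, M4}: invariant factors x - 5, x - 5, (x - 5)^2.

Matrices are similar if and only if their invariant-factor lists agree; the partition into similarity classes is {M1}, {M2}, {M3, M4}.

3 classes: {M1}, {M2}, {M3, M4}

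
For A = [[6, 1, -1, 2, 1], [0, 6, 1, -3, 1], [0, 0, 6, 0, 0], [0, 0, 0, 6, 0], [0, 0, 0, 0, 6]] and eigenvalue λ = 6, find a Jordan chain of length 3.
We seek v_1 ∈ ker((A - 6I)^3) \ ker((A - 6I)^2), then set v_{i+1} = (A - 6I) v_i.

One such chain is v_1 = [[-4, 4, 3, 0, -2]]^T, v_2 = [[-1, 1, 0, 0, 0]]^T, v_3 = [[1, 0, 0, 0, 0]]^T. Check: (A - 6I) v_3 = [[0, 0, 0, 0, 0]]^T = 0.

v_1 = [[-4, 4, 3, 0, -2]]^T, v_2 = [[-1, 1, 0, 0, 0]]^T, v_3 = [[1, 0, 0, 0, 0]]^T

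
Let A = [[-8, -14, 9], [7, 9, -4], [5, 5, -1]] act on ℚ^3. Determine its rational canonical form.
R = [[0, 0, 4], [1, 0, 0], [0, 1, 0]]

The invariant factors of A (the non-unit diagonal entries of the Smith normal form of xI - A over ℚ[x]) are x^3 - 4, each dividing the next. The characteristic polynomial is their product, x^3 - 4.

The rational canonical form is the block-diagonal matrix of companion matrices C(f_i):
R = [[0, 0, 4], [1, 0, 0], [0, 1, 0]].

Note the characteristic polynomial does not split into linear factors over ℚ, so A has no Jordan form over ℚ; the rational canonical form exists over any field.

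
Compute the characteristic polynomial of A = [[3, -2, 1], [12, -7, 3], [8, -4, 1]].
χ_A(x) = (x + 1)^3

xI - A = [[x - 3, 2, -1], [-12, x + 7, -3], [-8, 4, x - 1]].

Expanding det(xI - A) along the first row:
det(xI - A) = + (x - 3)·det([[x + 7, -3], [4, x - 1]]) - (2)·det([[-12, -3], [-8, x - 1]]) + (-1)·det([[-12, x + 7], [-8, 4]]).

Evaluating gives χ_A(x) = x^3 + 3x^2 + 3x + 1 = (x + 1)^3.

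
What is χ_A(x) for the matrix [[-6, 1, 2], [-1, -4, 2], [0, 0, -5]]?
xI - A = [[x + 6, -1, -2], [1, x + 4, -2], [0, 0, x + 5]].

Expanding det(xI - A) along the first row:
det(xI - A) = + (x + 6)·det([[x + 4, -2], [0, x + 5]]) - (-1)·det([[1, -2], [0, x + 5]]) + (-2)·det([[1, x + 4], [0, 0]]).

Evaluating gives χ_A(x) = x^3 + 15x^2 + 75x + 125 = (x + 5)^3.

χ_A(x) = (x + 5)^3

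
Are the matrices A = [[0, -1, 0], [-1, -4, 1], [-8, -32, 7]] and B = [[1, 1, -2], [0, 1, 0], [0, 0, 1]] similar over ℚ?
No.

Both have characteristic polynomial (x - 1)^3, but the minimal polynomial of A is (x - 1)^3 while the minimal polynomial of B is (x - 1)^2. The minimal polynomial is a similarity invariant, so A and B are not similar.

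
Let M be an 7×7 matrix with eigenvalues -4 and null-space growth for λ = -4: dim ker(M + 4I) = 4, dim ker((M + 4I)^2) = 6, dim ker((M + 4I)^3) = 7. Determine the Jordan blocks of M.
λ = -4: successive nullity increments [4, 2, 1] count blocks of size ≥ k; block sizes are [3, 2, 1, 1].

Jordan blocks: (-4, 3), (-4, 2), (-4, 1), (-4, 1)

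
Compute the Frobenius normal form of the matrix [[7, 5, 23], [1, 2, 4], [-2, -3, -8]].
The invariant factors of A (the non-unit diagonal entries of the Smith normal form of xI - A over ℚ[x]) are (x - 1)(x^2 - 5), each dividing the next. The characteristic polynomial is their product, (x - 1)(x^2 - 5).

The rational canonical form is the block-diagonal matrix of companion matrices C(f_i):
R = [[0, 0, -5], [1, 0, 5], [0, 1, 1]].

Note the characteristic polynomial does not split into linear factors over ℚ, so A has no Jordan form over ℚ; the rational canonical form exists over any field.

R = [[0, 0, -5], [1, 0, 5], [0, 1, 1]]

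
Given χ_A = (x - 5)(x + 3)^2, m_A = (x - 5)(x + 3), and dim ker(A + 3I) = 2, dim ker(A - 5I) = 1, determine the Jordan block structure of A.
λ = -3: algebraic multiplicity 2 (exponent in χ_A), largest block size 1 (exponent in m_A), 2 blocks (geometric multiplicity). These force block sizes [1, 1].
λ = 5: algebraic multiplicity 1 (exponent in χ_A), largest block size 1 (exponent in m_A), 1 block (geometric multiplicity). This forces block sizes [1].

Jordan blocks: (-3, 1), (-3, 1), (5, 1)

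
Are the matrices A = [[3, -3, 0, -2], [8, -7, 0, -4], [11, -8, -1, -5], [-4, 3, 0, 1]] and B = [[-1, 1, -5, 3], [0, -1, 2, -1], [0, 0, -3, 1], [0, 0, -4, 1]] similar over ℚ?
Two matrices over a field are similar if and only if they have the same invariant factors.

Both A and B have characteristic polynomial (x + 1)^4 and minimal polynomial (x + 1)^2. Computing further, both have invariant factors (x + 1)^2, (x + 1)^2. Hence A and B are similar.

Yes.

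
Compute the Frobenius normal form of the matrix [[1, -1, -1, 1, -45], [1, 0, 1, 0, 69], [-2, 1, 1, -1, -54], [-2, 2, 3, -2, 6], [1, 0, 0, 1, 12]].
The invariant factors of A (the non-unit diagonal entries of the Smith normal form of xI - A over ℚ[x]) are (x - 6)(x^2 - 3x - 3)^2, each dividing the next. The characteristic polynomial is their product, (x - 6)(x^2 - 3x - 3)^2.

The rational canonical form is the block-diagonal matrix of companion matrices C(f_i):
R = [[0, 0, 0, 0, 54], [1, 0, 0, 0, 99], [0, 1, 0, 0, 0], [0, 0, 1, 0, -39], [0, 0, 0, 1, 12]].

Note the characteristic polynomial does not split into linear factors over ℚ, so A has no Jordan form over ℚ; the rational canonical form exists over any field.

R = [[0, 0, 0, 0, 54], [1, 0, 0, 0, 99], [0, 1, 0, 0, 0], [0, 0, 1, 0, -39], [0, 0, 0, 1, 12]]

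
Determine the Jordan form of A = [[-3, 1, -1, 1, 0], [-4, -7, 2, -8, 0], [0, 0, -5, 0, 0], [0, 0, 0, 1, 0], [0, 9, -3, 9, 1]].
The characteristic polynomial is det(xI - A) = (x - 1)^2(x + 5)^3, so the eigenvalues are -5 (algebraic multiplicity 3), 1 (algebraic multiplicity 2).

For λ = -5: rank(A + 5I) = 3, rank((A + 5I)^2) = 2. The eigenspace has dimension 5 - 3 = 2, so there are 2 Jordan blocks; the rank sequence gives block sizes [2, 1].

For λ = 1: rank(A - I) = 3. The eigenspace has dimension 5 - 3 = 2, so there are 2 Jordan blocks; the rank sequence gives block sizes [1, 1].

Assembling the blocks gives the Jordan form J above.

J = [[-5, 1, 0, 0, 0], [0, -5, 0, 0, 0], [0, 0, -5, 0, 0], [0, 0, 0, 1, 0], [0, 0, 0, 0, 1]]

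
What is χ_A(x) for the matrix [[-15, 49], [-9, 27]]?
χ_A(x) = (x - 6)^2

xI - A = [[x + 15, -49], [9, x - 27]].

Expanding det(xI - A) along the first row:
det(xI - A) = + (x + 15)·det([[x - 27]]) - (-49)·det([[9]]).

Evaluating gives χ_A(x) = x^2 - 12x + 36 = (x - 6)^2.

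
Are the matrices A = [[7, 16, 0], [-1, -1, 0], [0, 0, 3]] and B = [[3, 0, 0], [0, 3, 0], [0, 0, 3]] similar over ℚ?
Both have characteristic polynomial (x - 3)^3, but the minimal polynomial of A is (x - 3)^2 while the minimal polynomial of B is x - 3. The minimal polynomial is a similarity invariant, so A and B are not similar.

No.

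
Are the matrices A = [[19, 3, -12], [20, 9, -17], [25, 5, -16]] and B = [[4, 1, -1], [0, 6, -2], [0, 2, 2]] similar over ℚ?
Both have characteristic polynomial (x - 4)^3, but the minimal polynomial of A is (x - 4)^3 while the minimal polynomial of B is (x - 4)^2. The minimal polynomial is a similarity invariant, so A and B are not similar.

No.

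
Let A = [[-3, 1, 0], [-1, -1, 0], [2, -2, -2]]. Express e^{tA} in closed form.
e^{tA} = [[(1 - t)*e^{-2*t}, t*e^{-2*t}, 0], [-t*e^{-2*t}, (t + 1)*e^{-2*t}, 0], [2*t*e^{-2*t}, -2*t*e^{-2*t}, e^{-2*t}]]

A has Jordan form J = [[-2, 1, 0], [0, -2, 0], [0, 0, -2]] with A = PJP^{-1}, so e^{tA} = P e^{tJ} P^{-1}.

For a Jordan block J_k(λ), e^{tJ_k(λ)} = e^{λt} · (I + tN + t^2 N^2/2! + ... + t^{k-1} N^{k-1}/(k-1)!) where N is the nilpotent superdiagonal part.

Assembling the blocks and conjugating back gives the entries of e^{tA} as shown above.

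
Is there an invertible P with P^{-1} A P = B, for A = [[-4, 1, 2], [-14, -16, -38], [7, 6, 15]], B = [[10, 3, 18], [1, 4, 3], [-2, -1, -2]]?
No.

trace(A) = -5 but trace(B) = 12. The trace is a similarity invariant, so A and B are not similar.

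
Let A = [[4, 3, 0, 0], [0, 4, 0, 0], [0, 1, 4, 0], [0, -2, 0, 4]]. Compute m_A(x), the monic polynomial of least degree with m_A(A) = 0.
m_A(x) = (x - 4)^2

The characteristic polynomial factors as (x - 4)^4. The minimal polynomial is ∏(x - λ)^{k_λ} where k_λ is the size of the largest Jordan block at λ.

For λ = 4: rank(A - 4I) = 1, and the largest Jordan block has size 2 (the smallest k with rank((A - 4I)^k) = rank((A - 4I)^(k+1))).

So m_A(x) = (x - 4)^2.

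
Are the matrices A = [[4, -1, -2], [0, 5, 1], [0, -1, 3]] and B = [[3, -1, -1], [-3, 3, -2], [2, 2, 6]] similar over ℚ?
Two matrices over a field are similar if and only if they have the same invariant factors.

Both A and B have characteristic polynomial (x - 4)^3 and minimal polynomial (x - 4)^3. Computing further, both have invariant factors (x - 4)^3. Hence A and B are similar.

Yes.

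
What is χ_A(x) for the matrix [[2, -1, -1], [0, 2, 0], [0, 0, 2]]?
xI - A = [[x - 2, 1, 1], [0, x - 2, 0], [0, 0, x - 2]].

Expanding det(xI - A) along the first row:
det(xI - A) = + (x - 2)·det([[x - 2, 0], [0, x - 2]]) - (1)·det([[0, 0], [0, x - 2]]) + (1)·det([[0, x - 2], [0, 0]]).

Evaluating gives χ_A(x) = x^3 - 6x^2 + 12x - 8 = (x - 2)^3.

χ_A(x) = (x - 2)^3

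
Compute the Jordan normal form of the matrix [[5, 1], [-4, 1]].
J = [[3, 1], [0, 3]]

The characteristic polynomial is det(xI - A) = (x - 3)^2, so the eigenvalues are 3 (algebraic multiplicity 2).

For λ = 3: rank(A - 3I) = 1, rank((A - 3I)^2) = 0. The eigenspace has dimension 2 - 1 = 1, so there is 1 Jordan block; the rank sequence gives block sizes [2].

Assembling the blocks gives the Jordan form J above.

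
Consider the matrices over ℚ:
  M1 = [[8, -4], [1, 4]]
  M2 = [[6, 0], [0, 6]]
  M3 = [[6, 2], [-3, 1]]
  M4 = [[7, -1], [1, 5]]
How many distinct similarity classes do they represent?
Characteristic polynomials: χ_{M1} = (x - 6)^2, χ_{M2} = (x - 6)^2, χ_{M3} = (x - 4)(x - 3), χ_{M4} = (x - 6)^2.

{M1, M4}: invariant factors (x - 6)^2.

{M2}: invariant factors x - 6, x - 6.

{M3}: invariant factors (x - 4)(x - 3).

Matrices are similar if and only if their invariant-factor lists agree; the partition into similarity classes is {M1, M4}, {M2}, {M3}.

3 classes: {M1, M4}, {M2}, {M3}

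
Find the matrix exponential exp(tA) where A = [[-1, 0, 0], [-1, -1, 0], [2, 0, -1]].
e^{tA} = [[e^{-t}, 0, 0], [-t*e^{-t}, e^{-t}, 0], [2*t*e^{-t}, 0, e^{-t}]]

A has Jordan form J = [[-1, 1, 0], [0, -1, 0], [0, 0, -1]] with A = PJP^{-1}, so e^{tA} = P e^{tJ} P^{-1}.

For a Jordan block J_k(λ), e^{tJ_k(λ)} = e^{λt} · (I + tN + t^2 N^2/2! + ... + t^{k-1} N^{k-1}/(k-1)!) where N is the nilpotent superdiagonal part.

Assembling the blocks and conjugating back gives the entries of e^{tA} as shown above.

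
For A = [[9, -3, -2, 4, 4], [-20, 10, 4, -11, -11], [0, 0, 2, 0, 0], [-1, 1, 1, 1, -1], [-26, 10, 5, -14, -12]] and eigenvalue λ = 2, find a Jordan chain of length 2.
We seek v_1 ∈ ker((A - 2I)^2) \ ker(A - 2I), then set v_{i+1} = (A - 2I) v_i.

One such chain is v_1 = [[2, 0, -1, 1, -5]]^T, v_2 = [[0, 0, 0, 1, -1]]^T. Check: (A - 2I) v_2 = [[0, 0, 0, 0, 0]]^T = 0.

v_1 = [[2, 0, -1, 1, -5]]^T, v_2 = [[0, 0, 0, 1, -1]]^T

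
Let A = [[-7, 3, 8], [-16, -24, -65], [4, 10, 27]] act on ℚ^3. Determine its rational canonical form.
The invariant factors of A (the non-unit diagonal entries of the Smith normal form of xI - A over ℚ[x]) are (x + 5)(x^2 - x + 2), each dividing the next. The characteristic polynomial is their product, (x + 5)(x^2 - x + 2).

The rational canonical form is the block-diagonal matrix of companion matrices C(f_i):
R = [[0, 0, -10], [1, 0, 3], [0, 1, -4]].

Note the characteristic polynomial does not split into linear factors over ℚ, so A has no Jordan form over ℚ; the rational canonical form exists over any field.

R = [[0, 0, -10], [1, 0, 3], [0, 1, -4]]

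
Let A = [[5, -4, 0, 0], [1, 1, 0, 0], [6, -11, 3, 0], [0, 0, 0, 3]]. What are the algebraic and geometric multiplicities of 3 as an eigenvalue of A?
The characteristic polynomial is (x - 3)^4, so the factor x - 3 appears with exponent 4: the algebraic multiplicity is 4.

rank(A - 3I) = 2, so the eigenspace has dimension 4 - 2 = 2: the geometric multiplicity is 2.

Since 2 < 4, A is not diagonalizable.

algebraic multiplicity 4, geometric multiplicity 2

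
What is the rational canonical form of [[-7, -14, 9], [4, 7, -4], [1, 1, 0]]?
R = [[0, 0, 1], [1, 0, -2], [0, 1, 0]]

The invariant factors of A (the non-unit diagonal entries of the Smith normal form of xI - A over ℚ[x]) are x^3 + 2x - 1, each dividing the next. The characteristic polynomial is their product, x^3 + 2x - 1.

The rational canonical form is the block-diagonal matrix of companion matrices C(f_i):
R = [[0, 0, 1], [1, 0, -2], [0, 1, 0]].

Note the characteristic polynomial does not split into linear factors over ℚ, so A has no Jordan form over ℚ; the rational canonical form exists over any field.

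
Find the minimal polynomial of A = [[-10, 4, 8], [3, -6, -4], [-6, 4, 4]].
m_A(x) = (x + 4)^2

The characteristic polynomial factors as (x + 4)^3. The minimal polynomial is ∏(x - λ)^{k_λ} where k_λ is the size of the largest Jordan block at λ.

For λ = -4: rank(A + 4I) = 1, and the largest Jordan block has size 2 (the smallest k with rank((A + 4I)^k) = rank((A + 4I)^(k+1))).

So m_A(x) = (x + 4)^2.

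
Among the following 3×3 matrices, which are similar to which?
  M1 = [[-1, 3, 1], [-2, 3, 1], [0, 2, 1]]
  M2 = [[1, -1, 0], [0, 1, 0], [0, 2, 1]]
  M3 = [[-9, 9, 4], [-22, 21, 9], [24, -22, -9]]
Characteristic polynomials: χ_{M1} = (x - 1)^3, χ_{M2} = (x - 1)^3, χ_{M3} = (x - 1)^3.

{M1, M3}: invariant factors (x - 1)^3.

{M2}: invariant factors x - 1, (x - 1)^2.

Matrices are similar if and only if their invariant-factor lists agree; the partition into similarity classes is {M1, M3}, {M2}.

2 classes: {M1, M3}, {M2}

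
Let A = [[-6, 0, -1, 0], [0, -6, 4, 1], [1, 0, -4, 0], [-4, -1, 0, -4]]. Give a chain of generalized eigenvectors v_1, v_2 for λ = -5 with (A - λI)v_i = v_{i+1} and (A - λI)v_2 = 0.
We seek v_1 ∈ ker((A + 5I)^2) \ ker(A + 5I), then set v_{i+1} = (A + 5I) v_i.

One such chain is v_1 = [[0, 1, 0, 0]]^T, v_2 = [[0, -1, 0, -1]]^T. Check: (A + 5I) v_2 = [[0, 0, 0, 0]]^T = 0.

v_1 = [[0, 1, 0, 0]]^T, v_2 = [[0, -1, 0, -1]]^T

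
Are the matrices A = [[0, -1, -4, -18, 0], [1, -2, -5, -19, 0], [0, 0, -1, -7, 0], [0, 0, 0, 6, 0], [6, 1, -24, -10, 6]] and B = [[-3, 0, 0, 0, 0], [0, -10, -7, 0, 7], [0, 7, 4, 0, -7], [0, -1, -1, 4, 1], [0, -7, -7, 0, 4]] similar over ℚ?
No.

trace(A) = 9 but trace(B) = -1. The trace is a similarity invariant, so A and B are not similar.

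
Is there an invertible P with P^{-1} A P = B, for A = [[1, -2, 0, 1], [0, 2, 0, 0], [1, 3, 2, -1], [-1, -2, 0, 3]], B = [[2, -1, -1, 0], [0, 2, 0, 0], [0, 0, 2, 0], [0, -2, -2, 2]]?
No.

Both have characteristic polynomial (x - 2)^4 and minimal polynomial (x - 2)^2. But rank(A - 2I) = 2 for A while rank(B - 2I) = 1 for B, so the number of Jordan blocks at λ = 2 differs. A and B are not similar.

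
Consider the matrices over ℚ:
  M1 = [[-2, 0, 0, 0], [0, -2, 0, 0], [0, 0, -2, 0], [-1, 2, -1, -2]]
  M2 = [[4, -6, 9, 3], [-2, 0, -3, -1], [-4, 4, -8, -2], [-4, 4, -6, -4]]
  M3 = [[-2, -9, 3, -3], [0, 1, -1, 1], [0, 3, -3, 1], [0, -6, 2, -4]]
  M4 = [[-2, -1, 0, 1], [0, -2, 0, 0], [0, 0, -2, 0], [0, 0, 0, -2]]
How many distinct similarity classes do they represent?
1 class: {M1, M2, M3, M4}

Characteristic polynomials: χ_{M1} = (x + 2)^4, χ_{M2} = (x + 2)^4, χ_{M3} = (x + 2)^4, χ_{M4} = (x + 2)^4.

{M1, M2, M3, M4}: invariant factors x + 2, x + 2, (x + 2)^2.

Matrices are similar if and only if their invariant-factor lists agree; the partition into similarity classes is {M1, M2, M3, M4}.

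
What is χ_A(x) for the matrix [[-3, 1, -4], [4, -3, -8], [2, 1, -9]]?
xI - A = [[x + 3, -1, 4], [-4, x + 3, 8], [-2, -1, x + 9]].

Expanding det(xI - A) along the first row:
det(xI - A) = + (x + 3)·det([[x + 3, 8], [-1, x + 9]]) - (-1)·det([[-4, 8], [-2, x + 9]]) + (4)·det([[-4, x + 3], [-2, -1]]).

Evaluating gives χ_A(x) = x^3 + 15x^2 + 75x + 125 = (x + 5)^3.

χ_A(x) = (x + 5)^3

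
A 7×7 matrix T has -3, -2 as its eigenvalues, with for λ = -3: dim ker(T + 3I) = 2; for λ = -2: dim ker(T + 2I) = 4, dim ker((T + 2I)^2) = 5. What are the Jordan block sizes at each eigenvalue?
λ = -3: successive nullity increments [2] count blocks of size ≥ k; block sizes are [1, 1].
λ = -2: successive nullity increments [4, 1] count blocks of size ≥ k; block sizes are [2, 1, 1, 1].

Jordan blocks: (-3, 1), (-3, 1), (-2, 2), (-2, 1), (-2, 1), (-2, 1)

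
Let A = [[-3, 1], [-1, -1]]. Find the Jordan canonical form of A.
The characteristic polynomial is det(xI - A) = (x + 2)^2, so the eigenvalues are -2 (algebraic multiplicity 2).

For λ = -2: rank(A + 2I) = 1, rank((A + 2I)^2) = 0. The eigenspace has dimension 2 - 1 = 1, so there is 1 Jordan block; the rank sequence gives block sizes [2].

Assembling the blocks gives the Jordan form J above.

J = [[-2, 1], [0, -2]]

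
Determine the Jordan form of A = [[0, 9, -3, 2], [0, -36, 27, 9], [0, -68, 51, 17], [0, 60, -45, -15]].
The characteristic polynomial is det(xI - A) = x^4, so the eigenvalues are 0 (algebraic multiplicity 4).

For λ = 0: rank(A) = 2, rank(A^2) = 0. The eigenspace has dimension 4 - 2 = 2, so there are 2 Jordan blocks; the rank sequence gives block sizes [2, 2].

Assembling the blocks gives the Jordan form J above.

J = [[0, 1, 0, 0], [0, 0, 0, 0], [0, 0, 0, 1], [0, 0, 0, 0]]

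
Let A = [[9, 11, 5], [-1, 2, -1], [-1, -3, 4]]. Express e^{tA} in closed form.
A has Jordan form J = [[5, 1, 0], [0, 5, 1], [0, 0, 5]] with A = PJP^{-1}, so e^{tA} = P e^{tJ} P^{-1}.

For a Jordan block J_k(λ), e^{tJ_k(λ)} = e^{λt} · (I + tN + t^2 N^2/2! + ... + t^{k-1} N^{k-1}/(k-1)!) where N is the nilpotent superdiagonal part.

Assembling the blocks and conjugating back gives the entries of e^{tA} as shown above.

e^{tA} = [[(4*t + 1)*e^{5*t}, t*(11 - 2*t)*e^{5*t}, t*(2*t + 5)*e^{5*t}], [-t*e^{5*t}, (t^2 - 6*t + 2)*e^{5*t}/2, t*(-t - 2)*e^{5*t}/2], [-t*e^{5*t}, t*(t - 6)*e^{5*t}/2, (-t^2/2 - t + 1)*e^{5*t}]]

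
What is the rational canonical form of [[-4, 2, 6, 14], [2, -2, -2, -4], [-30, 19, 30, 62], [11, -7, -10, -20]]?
R = [[0, 2, 0, 0], [1, 2, 0, 0], [0, 0, 0, 2], [0, 0, 1, 2]]

The invariant factors of A (the non-unit diagonal entries of the Smith normal form of xI - A over ℚ[x]) are x^2 - 2x - 2, x^2 - 2x - 2, each dividing the next. The characteristic polynomial is their product, (x^2 - 2x - 2)^2.

The rational canonical form is the block-diagonal matrix of companion matrices C(f_i):
R = [[0, 2, 0, 0], [1, 2, 0, 0], [0, 0, 0, 2], [0, 0, 1, 2]].

Note the characteristic polynomial does not split into linear factors over ℚ, so A has no Jordan form over ℚ; the rational canonical form exists over any field.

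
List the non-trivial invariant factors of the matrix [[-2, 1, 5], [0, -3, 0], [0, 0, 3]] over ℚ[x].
(x - 3)(x + 2)(x + 3)

The Jordan structure of A has elementary divisors (x + 3), (x + 2), (x - 3). Arranging the block sizes at each eigenvalue in decreasing order and taking row products gives the invariant factors.

Invariant factors (smallest first, each dividing the next): (x - 3)(x + 2)(x + 3).

Check: the last factor (x - 3)(x + 2)(x + 3) is the minimal polynomial, and the product (x - 3)(x + 2)(x + 3) is the characteristic polynomial.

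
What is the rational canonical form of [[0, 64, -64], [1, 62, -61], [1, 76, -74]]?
R = [[0, 0, -64], [1, 0, -48], [0, 1, -12]]

The invariant factors of A (the non-unit diagonal entries of the Smith normal form of xI - A over ℚ[x]) are (x + 4)^3, each dividing the next. The characteristic polynomial is their product, (x + 4)^3.

The rational canonical form is the block-diagonal matrix of companion matrices C(f_i):
R = [[0, 0, -64], [1, 0, -48], [0, 1, -12]].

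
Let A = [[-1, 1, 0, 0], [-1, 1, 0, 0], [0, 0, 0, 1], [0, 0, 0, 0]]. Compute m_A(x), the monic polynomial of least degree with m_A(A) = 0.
The characteristic polynomial factors as x^4. The minimal polynomial is ∏(x - λ)^{k_λ} where k_λ is the size of the largest Jordan block at λ.

For λ = 0: rank(A) = 2, and the largest Jordan block has size 2 (the smallest k with rank(A^k) = rank(A^(k+1))).

So m_A(x) = x^2.

m_A(x) = x^2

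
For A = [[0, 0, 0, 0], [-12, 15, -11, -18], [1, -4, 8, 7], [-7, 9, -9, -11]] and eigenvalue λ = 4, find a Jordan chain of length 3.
v_1 = [[0, 14, 2, 7]]^T, v_2 = [[0, 6, 1, 3]]^T, v_3 = [[0, 1, 1, 0]]^T

We seek v_1 ∈ ker((A - 4I)^3) \ ker((A - 4I)^2), then set v_{i+1} = (A - 4I) v_i.

One such chain is v_1 = [[0, 14, 2, 7]]^T, v_2 = [[0, 6, 1, 3]]^T, v_3 = [[0, 1, 1, 0]]^T. Check: (A - 4I) v_3 = [[0, 0, 0, 0]]^T = 0.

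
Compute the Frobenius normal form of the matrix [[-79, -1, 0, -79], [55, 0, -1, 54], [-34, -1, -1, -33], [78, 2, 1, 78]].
R = [[0, 0, 0, -60], [1, 0, 0, 31], [0, 1, 0, 20], [0, 0, 1, -2]]

The invariant factors of A (the non-unit diagonal entries of the Smith normal form of xI - A over ℚ[x]) are (x - 4)(x + 3)(x^2 + 3x - 5), each dividing the next. The characteristic polynomial is their product, (x - 4)(x + 3)(x^2 + 3x - 5).

The rational canonical form is the block-diagonal matrix of companion matrices C(f_i):
R = [[0, 0, 0, -60], [1, 0, 0, 31], [0, 1, 0, 20], [0, 0, 1, -2]].

Note the characteristic polynomial does not split into linear factors over ℚ, so A has no Jordan form over ℚ; the rational canonical form exists over any field.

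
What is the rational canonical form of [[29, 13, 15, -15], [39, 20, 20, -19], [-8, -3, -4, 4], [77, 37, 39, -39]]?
R = [[0, 0, 0, 24], [1, 0, 0, 20], [0, 1, 0, -4], [0, 0, 1, 6]]

The invariant factors of A (the non-unit diagonal entries of the Smith normal form of xI - A over ℚ[x]) are (x - 6)(x^3 + 4x + 4), each dividing the next. The characteristic polynomial is their product, (x - 6)(x^3 + 4x + 4).

The rational canonical form is the block-diagonal matrix of companion matrices C(f_i):
R = [[0, 0, 0, 24], [1, 0, 0, 20], [0, 1, 0, -4], [0, 0, 1, 6]].

Note the characteristic polynomial does not split into linear factors over ℚ, so A has no Jordan form over ℚ; the rational canonical form exists over any field.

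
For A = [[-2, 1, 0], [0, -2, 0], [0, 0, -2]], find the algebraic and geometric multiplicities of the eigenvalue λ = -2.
algebraic multiplicity 3, geometric multiplicity 2

The characteristic polynomial is (x + 2)^3, so the factor x + 2 appears with exponent 3: the algebraic multiplicity is 3.

rank(A + 2I) = 1, so the eigenspace has dimension 3 - 1 = 2: the geometric multiplicity is 2.

Since 2 < 3, A is not diagonalizable.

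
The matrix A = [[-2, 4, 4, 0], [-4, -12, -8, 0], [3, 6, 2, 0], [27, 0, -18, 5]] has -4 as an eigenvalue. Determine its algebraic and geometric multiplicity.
The characteristic polynomial is (x - 5)(x + 4)^3, so the factor x + 4 appears with exponent 3: the algebraic multiplicity is 3.

rank(A + 4I) = 2, so the eigenspace has dimension 4 - 2 = 2: the geometric multiplicity is 2.

Since 2 < 3, A is not diagonalizable.

algebraic multiplicity 3, geometric multiplicity 2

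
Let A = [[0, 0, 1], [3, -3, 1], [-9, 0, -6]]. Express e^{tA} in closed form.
A has Jordan form J = [[-3, 1, 0], [0, -3, 0], [0, 0, -3]] with A = PJP^{-1}, so e^{tA} = P e^{tJ} P^{-1}.

For a Jordan block J_k(λ), e^{tJ_k(λ)} = e^{λt} · (I + tN + t^2 N^2/2! + ... + t^{k-1} N^{k-1}/(k-1)!) where N is the nilpotent superdiagonal part.

Assembling the blocks and conjugating back gives the entries of e^{tA} as shown above.

e^{tA} = [[(3*t + 1)*e^{-3*t}, 0, t*e^{-3*t}], [3*t*e^{-3*t}, e^{-3*t}, t*e^{-3*t}], [-9*t*e^{-3*t}, 0, (1 - 3*t)*e^{-3*t}]]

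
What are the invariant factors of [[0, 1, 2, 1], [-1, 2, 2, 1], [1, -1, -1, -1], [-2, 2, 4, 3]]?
x - 1, x - 1, (x - 1)^2

The Jordan structure of A has elementary divisors (x - 1)^2, (x - 1), (x - 1). Arranging the block sizes at each eigenvalue in decreasing order and taking row products gives the invariant factors.

Invariant factors (smallest first, each dividing the next): x - 1, x - 1, (x - 1)^2.

Check: the last factor (x - 1)^2 is the minimal polynomial, and the product (x - 1)^4 is the characteristic polynomial.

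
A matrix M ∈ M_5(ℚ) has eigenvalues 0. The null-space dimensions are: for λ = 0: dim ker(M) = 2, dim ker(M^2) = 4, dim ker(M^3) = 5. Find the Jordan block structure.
Jordan blocks: (0, 3), (0, 2)

λ = 0: successive nullity increments [2, 2, 1] count blocks of size ≥ k; block sizes are [3, 2].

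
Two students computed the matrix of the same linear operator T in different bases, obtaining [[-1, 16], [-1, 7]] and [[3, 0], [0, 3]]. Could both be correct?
No.

Both have characteristic polynomial (x - 3)^2, but the minimal polynomial of A is (x - 3)^2 while the minimal polynomial of B is x - 3. The minimal polynomial is a similarity invariant, so A and B are not similar.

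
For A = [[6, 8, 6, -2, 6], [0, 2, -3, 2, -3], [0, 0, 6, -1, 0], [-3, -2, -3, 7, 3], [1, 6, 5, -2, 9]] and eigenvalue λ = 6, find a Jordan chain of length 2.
v_1 = [[3, -5, 4, 2, 3]]^T, v_2 = [[-2, 3, -2, 0, -2]]^T

We seek v_1 ∈ ker((A - 6I)^2) \ ker(A - 6I), then set v_{i+1} = (A - 6I) v_i.

One such chain is v_1 = [[3, -5, 4, 2, 3]]^T, v_2 = [[-2, 3, -2, 0, -2]]^T. Check: (A - 6I) v_2 = [[0, 0, 0, 0, 0]]^T = 0.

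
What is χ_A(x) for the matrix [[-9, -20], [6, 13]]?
xI - A = [[x + 9, 20], [-6, x - 13]].

Expanding det(xI - A) along the first row:
det(xI - A) = + (x + 9)·det([[x - 13]]) - (20)·det([[-6]]).

Evaluating gives χ_A(x) = x^2 - 4x + 3 = (x - 3)(x - 1).

χ_A(x) = (x - 3)(x - 1)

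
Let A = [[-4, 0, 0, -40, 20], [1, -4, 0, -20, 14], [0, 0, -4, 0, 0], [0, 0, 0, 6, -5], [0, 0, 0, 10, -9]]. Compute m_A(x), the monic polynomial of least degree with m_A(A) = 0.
The characteristic polynomial factors as (x - 1)(x + 4)^4. The minimal polynomial is ∏(x - λ)^{k_λ} where k_λ is the size of the largest Jordan block at λ.

For λ = -4: rank(A + 4I) = 2, and the largest Jordan block has size 2 (the smallest k with rank((A + 4I)^k) = rank((A + 4I)^(k+1))).
For λ = 1: rank(A - I) = 4, and the largest Jordan block has size 1 (the smallest k with rank((A - I)^k) = rank((A - I)^(k+1))).

So m_A(x) = (x - 1)(x + 4)^2.

m_A(x) = (x - 1)(x + 4)^2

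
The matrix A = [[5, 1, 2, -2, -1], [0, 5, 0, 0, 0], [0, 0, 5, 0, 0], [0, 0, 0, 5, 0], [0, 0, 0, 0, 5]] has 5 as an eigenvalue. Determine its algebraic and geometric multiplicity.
algebraic multiplicity 5, geometric multiplicity 4

The characteristic polynomial is (x - 5)^5, so the factor x - 5 appears with exponent 5: the algebraic multiplicity is 5.

rank(A - 5I) = 1, so the eigenspace has dimension 5 - 1 = 4: the geometric multiplicity is 4.

Since 4 < 5, A is not diagonalizable.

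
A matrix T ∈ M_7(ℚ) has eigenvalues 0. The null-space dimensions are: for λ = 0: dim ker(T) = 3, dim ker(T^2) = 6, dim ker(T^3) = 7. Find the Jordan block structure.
λ = 0: successive nullity increments [3, 3, 1] count blocks of size ≥ k; block sizes are [3, 2, 2].

Jordan blocks: (0, 3), (0, 2), (0, 2)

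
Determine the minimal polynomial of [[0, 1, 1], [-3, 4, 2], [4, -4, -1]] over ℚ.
m_A(x) = (x - 1)^3

The characteristic polynomial factors as (x - 1)^3. The minimal polynomial is ∏(x - λ)^{k_λ} where k_λ is the size of the largest Jordan block at λ.

For λ = 1: rank(A - I) = 2, and the largest Jordan block has size 3 (the smallest k with rank((A - I)^k) = rank((A - I)^(k+1))).

So m_A(x) = (x - 1)^3.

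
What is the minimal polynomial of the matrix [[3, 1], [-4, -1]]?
m_A(x) = (x - 1)^2

The characteristic polynomial factors as (x - 1)^2. The minimal polynomial is ∏(x - λ)^{k_λ} where k_λ is the size of the largest Jordan block at λ.

For λ = 1: rank(A - I) = 1, and the largest Jordan block has size 2 (the smallest k with rank((A - I)^k) = rank((A - I)^(k+1))).

So m_A(x) = (x - 1)^2.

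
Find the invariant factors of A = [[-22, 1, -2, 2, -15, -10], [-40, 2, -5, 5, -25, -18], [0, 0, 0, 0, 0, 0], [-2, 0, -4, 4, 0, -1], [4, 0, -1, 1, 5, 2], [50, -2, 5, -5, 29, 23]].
The Jordan structure of A has elementary divisors x^2, x, (x - 4)^3. Arranging the block sizes at each eigenvalue in decreasing order and taking row products gives the invariant factors.

Invariant factors (smallest first, each dividing the next): x, x^2(x - 4)^3.

Check: the last factor x^2(x - 4)^3 is the minimal polynomial, and the product x^3(x - 4)^3 is the characteristic polynomial.

x, x^2(x - 4)^3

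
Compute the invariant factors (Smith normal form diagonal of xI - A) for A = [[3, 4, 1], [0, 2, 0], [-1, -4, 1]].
The Jordan structure of A has elementary divisors (x - 2)^2, (x - 2). Arranging the block sizes at each eigenvalue in decreasing order and taking row products gives the invariant factors.

Invariant factors (smallest first, each dividing the next): x - 2, (x - 2)^2.

Check: the last factor (x - 2)^2 is the minimal polynomial, and the product (x - 2)^3 is the characteristic polynomial.

x - 2, (x - 2)^2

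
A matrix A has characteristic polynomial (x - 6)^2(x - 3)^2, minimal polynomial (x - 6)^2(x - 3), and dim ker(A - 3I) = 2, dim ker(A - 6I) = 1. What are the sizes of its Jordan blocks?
Jordan blocks: (3, 1), (3, 1), (6, 2)

λ = 3: algebraic multiplicity 2 (exponent in χ_A), largest block size 1 (exponent in m_A), 2 blocks (geometric multiplicity). These force block sizes [1, 1].
λ = 6: algebraic multiplicity 2 (exponent in χ_A), largest block size 2 (exponent in m_A), 1 block (geometric multiplicity). This forces block sizes [2].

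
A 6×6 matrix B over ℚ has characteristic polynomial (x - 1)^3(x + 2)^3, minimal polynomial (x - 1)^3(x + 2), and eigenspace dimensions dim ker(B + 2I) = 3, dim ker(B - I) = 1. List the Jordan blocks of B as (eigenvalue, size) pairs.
λ = -2: algebraic multiplicity 3 (exponent in χ_B), largest block size 1 (exponent in m_B), 3 blocks (geometric multiplicity). These force block sizes [1, 1, 1].
λ = 1: algebraic multiplicity 3 (exponent in χ_B), largest block size 3 (exponent in m_B), 1 block (geometric multiplicity). This forces block sizes [3].

Jordan blocks: (-2, 1), (-2, 1), (-2, 1), (1, 3)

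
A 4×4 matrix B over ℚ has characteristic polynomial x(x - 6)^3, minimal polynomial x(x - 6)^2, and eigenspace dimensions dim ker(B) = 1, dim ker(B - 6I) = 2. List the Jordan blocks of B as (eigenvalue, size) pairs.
λ = 0: algebraic multiplicity 1 (exponent in χ_B), largest block size 1 (exponent in m_B), 1 block (geometric multiplicity). This forces block sizes [1].
λ = 6: algebraic multiplicity 3 (exponent in χ_B), largest block size 2 (exponent in m_B), 2 blocks (geometric multiplicity). These force block sizes [2, 1].

Jordan blocks: (0, 1), (6, 2), (6, 1)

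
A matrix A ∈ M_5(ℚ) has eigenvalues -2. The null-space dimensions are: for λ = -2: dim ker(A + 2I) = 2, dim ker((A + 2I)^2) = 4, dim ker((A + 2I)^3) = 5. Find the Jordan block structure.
Jordan blocks: (-2, 3), (-2, 2)

λ = -2: successive nullity increments [2, 2, 1] count blocks of size ≥ k; block sizes are [3, 2].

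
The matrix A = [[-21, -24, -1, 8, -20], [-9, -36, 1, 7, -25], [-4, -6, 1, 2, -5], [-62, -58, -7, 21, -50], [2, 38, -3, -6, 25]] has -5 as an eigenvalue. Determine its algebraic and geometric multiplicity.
The characteristic polynomial is x^3(x + 5)^2, so the factor x + 5 appears with exponent 2: the algebraic multiplicity is 2.

rank(A + 5I) = 3, so the eigenspace has dimension 5 - 3 = 2: the geometric multiplicity is 2.

algebraic multiplicity 2, geometric multiplicity 2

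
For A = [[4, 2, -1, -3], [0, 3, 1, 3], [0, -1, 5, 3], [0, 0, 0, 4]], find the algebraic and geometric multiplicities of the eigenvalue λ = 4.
algebraic multiplicity 4, geometric multiplicity 2

The characteristic polynomial is (x - 4)^4, so the factor x - 4 appears with exponent 4: the algebraic multiplicity is 4.

rank(A - 4I) = 2, so the eigenspace has dimension 4 - 2 = 2: the geometric multiplicity is 2.

Since 2 < 4, A is not diagonalizable.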